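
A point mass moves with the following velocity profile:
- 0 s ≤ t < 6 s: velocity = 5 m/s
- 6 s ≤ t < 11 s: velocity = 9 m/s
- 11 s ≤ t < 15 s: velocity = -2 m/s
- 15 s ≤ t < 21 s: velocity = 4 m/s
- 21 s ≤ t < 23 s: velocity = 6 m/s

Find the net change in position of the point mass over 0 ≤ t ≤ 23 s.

103 m

Net displacement equals the area under the velocity-time graph (areas below the axis count negative).
0–6 s: 5 × 6 = 30 m
6–11 s: 9 × 5 = 45 m
11–15 s: -2 × 4 = -8 m
15–21 s: 4 × 6 = 24 m
21–23 s: 6 × 2 = 12 m
Net displacement = 103 m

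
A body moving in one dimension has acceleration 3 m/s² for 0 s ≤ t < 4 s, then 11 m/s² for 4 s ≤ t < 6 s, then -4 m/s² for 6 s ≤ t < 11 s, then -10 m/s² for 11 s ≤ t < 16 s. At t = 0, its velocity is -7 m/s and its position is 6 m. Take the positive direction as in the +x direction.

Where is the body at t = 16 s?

On each constant-a segment, Δv = aΔt and Δx = v₀Δt + ½aΔt²; chain segment to segment.
0–4 s: v starts -7 m/s; Δx = -7·4 + ½·3·4² = -4 m; v ends 5 m/s.
4–6 s: v starts 5 m/s; Δx = 5·2 + ½·11·2² = 32 m; v ends 27 m/s.
6–11 s: v starts 27 m/s; Δx = 27·5 + ½·-4·5² = 85 m; v ends 7 m/s.
11–16 s: v starts 7 m/s; Δx = 7·5 + ½·-10·5² = -90 m; v ends -43 m/s.
x(16) = 6 + Σ Δx = 29 m.

29 m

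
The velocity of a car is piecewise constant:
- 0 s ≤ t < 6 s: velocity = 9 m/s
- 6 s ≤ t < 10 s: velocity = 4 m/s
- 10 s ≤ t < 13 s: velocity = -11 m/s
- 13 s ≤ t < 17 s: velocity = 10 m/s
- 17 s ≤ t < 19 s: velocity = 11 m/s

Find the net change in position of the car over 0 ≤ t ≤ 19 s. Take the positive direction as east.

Net displacement equals the area under the velocity-time graph (areas below the axis count negative).
0–6 s: 9 × 6 = 54 m
6–10 s: 4 × 4 = 16 m
10–13 s: -11 × 3 = -33 m
13–17 s: 10 × 4 = 40 m
17–19 s: 11 × 2 = 22 m
Net displacement = 99 m

99 m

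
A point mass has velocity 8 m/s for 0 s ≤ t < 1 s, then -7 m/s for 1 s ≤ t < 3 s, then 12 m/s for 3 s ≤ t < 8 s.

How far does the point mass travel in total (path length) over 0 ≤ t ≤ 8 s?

Distance (not displacement) is the total path length: add the absolute areas under v-t.
0–1 s: |8| × 1 = 8 m
1–3 s: |-7| × 2 = 14 m
3–8 s: |12| × 5 = 60 m
Total distance = 82 m

82 m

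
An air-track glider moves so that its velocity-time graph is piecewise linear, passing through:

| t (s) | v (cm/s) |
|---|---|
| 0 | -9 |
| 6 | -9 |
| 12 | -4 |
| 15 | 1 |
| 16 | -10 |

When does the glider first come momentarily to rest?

t = 14.4 s

v changes sign on 12–15 s (from -4 to 1); the graph is linear there, so v = 0 at t = 12 + (4)·(15 − 12)/(1 − -4) = 14.4 s.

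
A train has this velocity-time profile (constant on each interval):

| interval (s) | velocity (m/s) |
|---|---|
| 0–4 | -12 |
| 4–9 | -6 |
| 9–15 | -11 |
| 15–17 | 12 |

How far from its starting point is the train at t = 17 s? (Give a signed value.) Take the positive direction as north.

-120 m

Net displacement equals the area under the velocity-time graph (areas below the axis count negative).
0–4 s: -12 × 4 = -48 m
4–9 s: -6 × 5 = -30 m
9–15 s: -11 × 6 = -66 m
15–17 s: 12 × 2 = 24 m
Net displacement = -120 m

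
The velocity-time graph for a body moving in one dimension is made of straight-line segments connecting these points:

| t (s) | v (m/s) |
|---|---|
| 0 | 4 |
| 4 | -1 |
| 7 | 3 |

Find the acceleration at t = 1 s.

Acceleration is the slope of the v-t graph on 0–4 s: (-1 − 4)/(4 − 0) = -1.25 m/s².

-1.25 m/s²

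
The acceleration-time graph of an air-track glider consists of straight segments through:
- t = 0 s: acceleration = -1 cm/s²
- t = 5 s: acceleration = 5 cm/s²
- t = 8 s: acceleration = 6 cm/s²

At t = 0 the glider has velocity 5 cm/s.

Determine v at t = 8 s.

31.5 cm/s

Δv equals the area under the a-t graph; then v = v₀ + Δv.
0–5 s: ½(-1 + 5)(5) = 10 cm/s
5–8 s: ½(5 + 6)(3) = 16.5 cm/s
Δv = 26.5 cm/s, so v(8) = 5 + (26.5) = 31.5 cm/s.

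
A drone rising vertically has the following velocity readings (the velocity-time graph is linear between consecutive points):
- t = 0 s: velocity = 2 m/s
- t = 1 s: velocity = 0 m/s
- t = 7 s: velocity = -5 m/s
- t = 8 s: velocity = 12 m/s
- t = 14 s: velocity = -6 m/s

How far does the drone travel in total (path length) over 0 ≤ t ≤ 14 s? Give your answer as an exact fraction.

Distance (not displacement) is the total path length: add the absolute areas under v-t.
0–1 s: |½(2 + 0)(1)| = 1 m
1–7 s: |½(0 + -5)(6)| = 15 m
7–8 s: v = 0 at t = 124/17 s; triangle areas 25/34 + 72/17 = 169/34 m
8–14 s: v = 0 at t = 12 s; triangle areas 24 + 6 = 30 m
Total distance = 1733/34 m

1733/34 m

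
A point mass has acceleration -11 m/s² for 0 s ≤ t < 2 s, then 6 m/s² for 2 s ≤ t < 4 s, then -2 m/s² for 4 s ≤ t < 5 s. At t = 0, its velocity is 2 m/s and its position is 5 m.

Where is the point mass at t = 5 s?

On each constant-a segment, Δv = aΔt and Δx = v₀Δt + ½aΔt²; chain segment to segment.
0–2 s: v starts 2 m/s; Δx = 2·2 + ½·-11·2² = -18 m; v ends -20 m/s.
2–4 s: v starts -20 m/s; Δx = -20·2 + ½·6·2² = -28 m; v ends -8 m/s.
4–5 s: v starts -8 m/s; Δx = -8·1 + ½·-2·1² = -9 m; v ends -10 m/s.
x(5) = 5 + Σ Δx = -50 m.

-50 m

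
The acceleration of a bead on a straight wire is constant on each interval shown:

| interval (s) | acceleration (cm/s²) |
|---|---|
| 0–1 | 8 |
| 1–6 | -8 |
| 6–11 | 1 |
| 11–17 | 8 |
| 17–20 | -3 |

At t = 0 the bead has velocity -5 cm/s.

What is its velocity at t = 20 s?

7 cm/s

Δv equals the area under the a-t graph; then v = v₀ + Δv.
0–1 s: 8 × 1 = 8 cm/s
1–6 s: -8 × 5 = -40 cm/s
6–11 s: 1 × 5 = 5 cm/s
11–17 s: 8 × 6 = 48 cm/s
17–20 s: -3 × 3 = -9 cm/s
Δv = 12 cm/s, so v(20) = -5 + (12) = 7 cm/s.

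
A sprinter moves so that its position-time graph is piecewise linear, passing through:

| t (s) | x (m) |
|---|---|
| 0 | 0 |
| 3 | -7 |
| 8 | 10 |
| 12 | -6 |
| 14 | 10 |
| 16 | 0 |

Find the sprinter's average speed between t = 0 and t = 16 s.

Average speed = (total path length)/(elapsed time); on a piecewise-linear x-t graph the path length is Σ|Δx|.
0–3 s: |Δx| = |-7 − 0| = 7 m
3–8 s: |Δx| = |10 − -7| = 17 m
8–12 s: |Δx| = |-6 − 10| = 16 m
12–14 s: |Δx| = |10 − -6| = 16 m
14–16 s: |Δx| = |0 − 10| = 10 m
Total path = 66 m; average speed = 66/16 = 4.125 m/s.

4.125 m/s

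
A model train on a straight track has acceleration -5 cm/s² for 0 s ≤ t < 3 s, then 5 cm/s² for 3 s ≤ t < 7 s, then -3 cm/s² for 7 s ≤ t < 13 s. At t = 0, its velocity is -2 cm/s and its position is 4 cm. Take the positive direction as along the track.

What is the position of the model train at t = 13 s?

On each constant-a segment, Δv = aΔt and Δx = v₀Δt + ½aΔt²; chain segment to segment.
0–3 s: v starts -2 cm/s; Δx = -2·3 + ½·-5·3² = -28.5 cm; v ends -17 cm/s.
3–7 s: v starts -17 cm/s; Δx = -17·4 + ½·5·4² = -28 cm; v ends 3 cm/s.
7–13 s: v starts 3 cm/s; Δx = 3·6 + ½·-3·6² = -36 cm; v ends -15 cm/s.
x(13) = 4 + Σ Δx = -88.5 cm.

-88.5 cm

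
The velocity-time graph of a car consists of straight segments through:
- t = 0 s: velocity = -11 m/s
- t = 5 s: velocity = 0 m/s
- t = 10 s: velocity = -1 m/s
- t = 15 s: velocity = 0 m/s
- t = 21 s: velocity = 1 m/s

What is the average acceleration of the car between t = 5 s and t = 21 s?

Average acceleration = Δv/Δt = (1 − 0)/(21 − 5) = 0.0625 m/s².

0.0625 m/s²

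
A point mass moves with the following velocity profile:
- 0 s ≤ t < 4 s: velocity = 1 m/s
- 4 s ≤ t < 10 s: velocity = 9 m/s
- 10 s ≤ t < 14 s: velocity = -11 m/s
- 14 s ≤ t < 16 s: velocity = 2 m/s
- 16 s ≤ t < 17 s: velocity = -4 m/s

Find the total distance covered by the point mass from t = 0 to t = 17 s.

Total distance travelled is ∫|v| dt — sum the magnitudes of each area piece.
0–4 s: |1| × 4 = 4 m
4–10 s: |9| × 6 = 54 m
10–14 s: |-11| × 4 = 44 m
14–16 s: |2| × 2 = 4 m
16–17 s: |-4| × 1 = 4 m
Total distance = 110 m

110 m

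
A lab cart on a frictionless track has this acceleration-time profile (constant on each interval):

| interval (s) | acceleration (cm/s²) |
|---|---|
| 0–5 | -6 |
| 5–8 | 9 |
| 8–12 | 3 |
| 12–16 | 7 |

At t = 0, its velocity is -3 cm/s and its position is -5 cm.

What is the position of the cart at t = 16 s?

-73.5 cm

On each constant-a segment, Δv = aΔt and Δx = v₀Δt + ½aΔt²; chain segment to segment.
0–5 s: v starts -3 cm/s; Δx = -3·5 + ½·-6·5² = -90 cm; v ends -33 cm/s.
5–8 s: v starts -33 cm/s; Δx = -33·3 + ½·9·3² = -58.5 cm; v ends -6 cm/s.
8–12 s: v starts -6 cm/s; Δx = -6·4 + ½·3·4² = 0 cm; v ends 6 cm/s.
12–16 s: v starts 6 cm/s; Δx = 6·4 + ½·7·4² = 80 cm; v ends 34 cm/s.
x(16) = -5 + Σ Δx = -73.5 cm.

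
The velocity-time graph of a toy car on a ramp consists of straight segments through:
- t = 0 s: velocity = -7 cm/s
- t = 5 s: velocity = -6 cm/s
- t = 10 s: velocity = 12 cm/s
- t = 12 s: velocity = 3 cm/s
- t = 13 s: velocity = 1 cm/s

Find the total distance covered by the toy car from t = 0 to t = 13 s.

Total distance travelled is ∫|v| dt — sum the magnitudes of each area piece.
0–5 s: |½(-7 + -6)(5)| = 32.5 cm
5–10 s: v = 0 at t = 20/3 s; triangle areas 5 + 20 = 25 cm
10–12 s: |½(12 + 3)(2)| = 15 cm
12–13 s: |½(3 + 1)(1)| = 2 cm
Total distance = 74.5 cm

74.5 cm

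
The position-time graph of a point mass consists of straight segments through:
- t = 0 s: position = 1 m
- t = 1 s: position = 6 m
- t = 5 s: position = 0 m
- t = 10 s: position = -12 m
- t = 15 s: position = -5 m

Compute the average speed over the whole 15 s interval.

2 m/s

Average speed = (total path length)/(elapsed time); on a piecewise-linear x-t graph the path length is Σ|Δx|.
0–1 s: |Δx| = |6 − 1| = 5 m
1–5 s: |Δx| = |0 − 6| = 6 m
5–10 s: |Δx| = |-12 − 0| = 12 m
10–15 s: |Δx| = |-5 − -12| = 7 m
Total path = 30 m; average speed = 30/15 = 2 m/s.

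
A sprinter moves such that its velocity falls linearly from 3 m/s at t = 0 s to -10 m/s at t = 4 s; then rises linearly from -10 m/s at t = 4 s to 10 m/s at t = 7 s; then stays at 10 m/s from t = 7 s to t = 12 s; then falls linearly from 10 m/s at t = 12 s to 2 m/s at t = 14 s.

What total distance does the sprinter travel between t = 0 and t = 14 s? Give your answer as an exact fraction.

Total distance travelled is ∫|v| dt — sum the magnitudes of each area piece.
0–4 s: v = 0 at t = 12/13 s; triangle areas 18/13 + 200/13 = 218/13 m
4–7 s: v = 0 at t = 5.5 s; triangle areas 7.5 + 7.5 = 15 m
7–12 s: |10| × 5 = 50 m
12–14 s: |½(10 + 2)(2)| = 12 m
Total distance = 1219/13 m

1219/13 m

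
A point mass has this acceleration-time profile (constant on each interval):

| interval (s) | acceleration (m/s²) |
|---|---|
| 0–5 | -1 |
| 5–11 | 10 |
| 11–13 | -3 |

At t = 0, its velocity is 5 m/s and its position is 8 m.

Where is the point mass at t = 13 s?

On each constant-a segment, Δv = aΔt and Δx = v₀Δt + ½aΔt²; chain segment to segment.
0–5 s: v starts 5 m/s; Δx = 5·5 + ½·-1·5² = 12.5 m; v ends 0 m/s.
5–11 s: v starts 0 m/s; Δx = 0·6 + ½·10·6² = 180 m; v ends 60 m/s.
11–13 s: v starts 60 m/s; Δx = 60·2 + ½·-3·2² = 114 m; v ends 54 m/s.
x(13) = 8 + Σ Δx = 314.5 m.

314.5 m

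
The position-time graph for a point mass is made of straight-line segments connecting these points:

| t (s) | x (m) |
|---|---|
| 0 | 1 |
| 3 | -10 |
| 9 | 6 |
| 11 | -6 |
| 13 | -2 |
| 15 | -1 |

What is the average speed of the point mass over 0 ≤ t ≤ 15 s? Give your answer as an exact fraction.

44/15 m/s

Average speed = (total path length)/(elapsed time); on a piecewise-linear x-t graph the path length is Σ|Δx|.
0–3 s: |Δx| = |-10 − 1| = 11 m
3–9 s: |Δx| = |6 − -10| = 16 m
9–11 s: |Δx| = |-6 − 6| = 12 m
11–13 s: |Δx| = |-2 − -6| = 4 m
13–15 s: |Δx| = |-1 − -2| = 1 m
Total path = 44 m; average speed = 44/15 = 44/15 m/s.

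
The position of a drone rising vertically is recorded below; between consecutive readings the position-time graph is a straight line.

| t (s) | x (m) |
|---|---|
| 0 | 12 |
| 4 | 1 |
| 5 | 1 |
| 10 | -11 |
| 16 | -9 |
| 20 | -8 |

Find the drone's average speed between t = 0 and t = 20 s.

1.3 m/s

Average speed = (total path length)/(elapsed time); on a piecewise-linear x-t graph the path length is Σ|Δx|.
0–4 s: |Δx| = |1 − 12| = 11 m
4–5 s: |Δx| = |1 − 1| = 0 m
5–10 s: |Δx| = |-11 − 1| = 12 m
10–16 s: |Δx| = |-9 − -11| = 2 m
16–20 s: |Δx| = |-8 − -9| = 1 m
Total path = 26 m; average speed = 26/20 = 1.3 m/s.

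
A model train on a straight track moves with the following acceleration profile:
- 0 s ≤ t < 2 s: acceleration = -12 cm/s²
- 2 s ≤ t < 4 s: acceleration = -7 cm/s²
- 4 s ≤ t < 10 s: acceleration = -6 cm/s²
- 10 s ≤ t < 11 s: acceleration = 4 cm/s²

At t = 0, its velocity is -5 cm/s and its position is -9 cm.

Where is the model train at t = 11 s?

On each constant-a segment, Δv = aΔt and Δx = v₀Δt + ½aΔt²; chain segment to segment.
0–2 s: v starts -5 cm/s; Δx = -5·2 + ½·-12·2² = -34 cm; v ends -29 cm/s.
2–4 s: v starts -29 cm/s; Δx = -29·2 + ½·-7·2² = -72 cm; v ends -43 cm/s.
4–10 s: v starts -43 cm/s; Δx = -43·6 + ½·-6·6² = -366 cm; v ends -79 cm/s.
10–11 s: v starts -79 cm/s; Δx = -79·1 + ½·4·1² = -77 cm; v ends -75 cm/s.
x(11) = -9 + Σ Δx = -558 cm.

-558 cm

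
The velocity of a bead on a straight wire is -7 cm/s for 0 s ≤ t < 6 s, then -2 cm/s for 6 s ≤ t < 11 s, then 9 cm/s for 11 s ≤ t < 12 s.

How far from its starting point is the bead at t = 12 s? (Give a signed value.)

-43 cm

Displacement is the signed area under the v-t curve.
0–6 s: -7 × 6 = -42 cm
6–11 s: -2 × 5 = -10 cm
11–12 s: 9 × 1 = 9 cm
Net displacement = -43 cm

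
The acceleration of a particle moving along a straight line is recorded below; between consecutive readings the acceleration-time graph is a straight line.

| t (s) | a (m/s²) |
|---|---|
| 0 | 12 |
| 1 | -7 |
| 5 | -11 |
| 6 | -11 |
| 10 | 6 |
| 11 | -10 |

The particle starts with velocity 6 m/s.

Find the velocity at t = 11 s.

Δv equals the area under the a-t graph; then v = v₀ + Δv.
0–1 s: ½(12 + -7)(1) = 2.5 m/s
1–5 s: ½(-7 + -11)(4) = -36 m/s
5–6 s: -11 × 1 = -11 m/s
6–10 s: ½(-11 + 6)(4) = -10 m/s
10–11 s: ½(6 + -10)(1) = -2 m/s
Δv = -56.5 m/s, so v(11) = 6 + (-56.5) = -50.5 m/s.

-50.5 m/s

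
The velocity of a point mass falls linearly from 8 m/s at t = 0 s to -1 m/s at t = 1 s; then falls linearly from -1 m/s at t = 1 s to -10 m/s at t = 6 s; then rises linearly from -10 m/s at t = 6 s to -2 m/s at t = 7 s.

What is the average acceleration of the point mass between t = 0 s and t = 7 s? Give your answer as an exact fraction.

-10/7 m/s²

Average acceleration = Δv/Δt = (-2 − 8)/(7 − 0) = -10/7 m/s².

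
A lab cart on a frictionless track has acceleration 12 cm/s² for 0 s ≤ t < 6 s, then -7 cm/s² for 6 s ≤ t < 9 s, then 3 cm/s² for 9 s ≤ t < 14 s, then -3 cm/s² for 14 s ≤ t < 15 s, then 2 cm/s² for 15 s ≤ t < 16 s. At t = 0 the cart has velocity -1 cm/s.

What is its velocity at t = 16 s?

64 cm/s

Δv equals the area under the a-t graph; then v = v₀ + Δv.
0–6 s: 12 × 6 = 72 cm/s
6–9 s: -7 × 3 = -21 cm/s
9–14 s: 3 × 5 = 15 cm/s
14–15 s: -3 × 1 = -3 cm/s
15–16 s: 2 × 1 = 2 cm/s
Δv = 65 cm/s, so v(16) = -1 + (65) = 64 cm/s.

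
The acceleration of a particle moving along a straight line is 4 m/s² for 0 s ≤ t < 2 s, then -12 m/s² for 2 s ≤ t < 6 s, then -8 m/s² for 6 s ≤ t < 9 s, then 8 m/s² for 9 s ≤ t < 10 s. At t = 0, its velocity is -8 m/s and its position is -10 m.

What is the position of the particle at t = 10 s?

On each constant-a segment, Δv = aΔt and Δx = v₀Δt + ½aΔt²; chain segment to segment.
0–2 s: v starts -8 m/s; Δx = -8·2 + ½·4·2² = -8 m; v ends 0 m/s.
2–6 s: v starts 0 m/s; Δx = 0·4 + ½·-12·4² = -96 m; v ends -48 m/s.
6–9 s: v starts -48 m/s; Δx = -48·3 + ½·-8·3² = -180 m; v ends -72 m/s.
9–10 s: v starts -72 m/s; Δx = -72·1 + ½·8·1² = -68 m; v ends -64 m/s.
x(10) = -10 + Σ Δx = -362 m.

-362 m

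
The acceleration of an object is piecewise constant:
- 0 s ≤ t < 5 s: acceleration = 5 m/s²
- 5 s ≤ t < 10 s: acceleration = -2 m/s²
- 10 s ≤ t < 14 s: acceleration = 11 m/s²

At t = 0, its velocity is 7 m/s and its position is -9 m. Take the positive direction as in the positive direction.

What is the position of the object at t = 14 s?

399.5 m

On each constant-a segment, Δv = aΔt and Δx = v₀Δt + ½aΔt²; chain segment to segment.
0–5 s: v starts 7 m/s; Δx = 7·5 + ½·5·5² = 97.5 m; v ends 32 m/s.
5–10 s: v starts 32 m/s; Δx = 32·5 + ½·-2·5² = 135 m; v ends 22 m/s.
10–14 s: v starts 22 m/s; Δx = 22·4 + ½·11·4² = 176 m; v ends 66 m/s.
x(14) = -9 + Σ Δx = 399.5 m.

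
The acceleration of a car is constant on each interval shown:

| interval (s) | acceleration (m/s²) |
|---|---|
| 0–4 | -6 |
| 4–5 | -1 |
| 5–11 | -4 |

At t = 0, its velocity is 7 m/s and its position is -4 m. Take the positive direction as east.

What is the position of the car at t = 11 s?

On each constant-a segment, Δv = aΔt and Δx = v₀Δt + ½aΔt²; chain segment to segment.
0–4 s: v starts 7 m/s; Δx = 7·4 + ½·-6·4² = -20 m; v ends -17 m/s.
4–5 s: v starts -17 m/s; Δx = -17·1 + ½·-1·1² = -17.5 m; v ends -18 m/s.
5–11 s: v starts -18 m/s; Δx = -18·6 + ½·-4·6² = -180 m; v ends -42 m/s.
x(11) = -4 + Σ Δx = -221.5 m.

-221.5 m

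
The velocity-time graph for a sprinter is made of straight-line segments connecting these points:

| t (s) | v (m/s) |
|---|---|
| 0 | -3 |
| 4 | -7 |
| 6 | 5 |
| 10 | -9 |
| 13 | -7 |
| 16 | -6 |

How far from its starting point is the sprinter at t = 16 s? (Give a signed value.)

Displacement is the signed area under the v-t curve.
0–4 s: ½(-3 + -7)(4) = -20 m
4–6 s: ½(-7 + 5)(2) = -2 m
6–10 s: ½(5 + -9)(4) = -8 m
10–13 s: ½(-9 + -7)(3) = -24 m
13–16 s: ½(-7 + -6)(3) = -19.5 m
Net displacement = -73.5 m

-73.5 m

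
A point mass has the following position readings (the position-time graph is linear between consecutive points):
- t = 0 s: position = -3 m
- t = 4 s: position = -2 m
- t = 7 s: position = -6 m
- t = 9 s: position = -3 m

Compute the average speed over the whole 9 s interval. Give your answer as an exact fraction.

Average speed = (total path length)/(elapsed time); on a piecewise-linear x-t graph the path length is Σ|Δx|.
0–4 s: |Δx| = |-2 − -3| = 1 m
4–7 s: |Δx| = |-6 − -2| = 4 m
7–9 s: |Δx| = |-3 − -6| = 3 m
Total path = 8 m; average speed = 8/9 = 8/9 m/s.

8/9 m/s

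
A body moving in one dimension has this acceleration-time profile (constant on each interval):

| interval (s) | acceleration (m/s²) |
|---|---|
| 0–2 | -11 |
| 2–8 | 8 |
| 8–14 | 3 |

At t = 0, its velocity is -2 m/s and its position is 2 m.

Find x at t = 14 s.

On each constant-a segment, Δv = aΔt and Δx = v₀Δt + ½aΔt²; chain segment to segment.
0–2 s: v starts -2 m/s; Δx = -2·2 + ½·-11·2² = -26 m; v ends -24 m/s.
2–8 s: v starts -24 m/s; Δx = -24·6 + ½·8·6² = 0 m; v ends 24 m/s.
8–14 s: v starts 24 m/s; Δx = 24·6 + ½·3·6² = 198 m; v ends 42 m/s.
x(14) = 2 + Σ Δx = 174 m.

174 m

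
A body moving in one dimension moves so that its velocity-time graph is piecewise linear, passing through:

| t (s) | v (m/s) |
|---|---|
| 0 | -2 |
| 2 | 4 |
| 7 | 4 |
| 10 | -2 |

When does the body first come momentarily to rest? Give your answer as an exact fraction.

t = 2/3 s

v changes sign on 0–2 s (from -2 to 4); the graph is linear there, so v = 0 at t = 0 + (2)·(2 − 0)/(4 − -2) = 2/3 s.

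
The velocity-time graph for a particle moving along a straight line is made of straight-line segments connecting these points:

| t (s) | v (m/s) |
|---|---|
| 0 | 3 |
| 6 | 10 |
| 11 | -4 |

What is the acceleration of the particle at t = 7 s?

Acceleration is the slope of the v-t graph on 6–11 s: (-4 − 10)/(11 − 6) = -2.8 m/s².

-2.8 m/s²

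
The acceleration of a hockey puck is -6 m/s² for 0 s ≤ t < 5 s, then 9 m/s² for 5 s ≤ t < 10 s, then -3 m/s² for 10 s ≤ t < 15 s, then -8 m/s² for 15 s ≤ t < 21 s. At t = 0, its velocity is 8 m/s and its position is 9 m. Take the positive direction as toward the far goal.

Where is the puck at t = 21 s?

-42 m

On each constant-a segment, Δv = aΔt and Δx = v₀Δt + ½aΔt²; chain segment to segment.
0–5 s: v starts 8 m/s; Δx = 8·5 + ½·-6·5² = -35 m; v ends -22 m/s.
5–10 s: v starts -22 m/s; Δx = -22·5 + ½·9·5² = 2.5 m; v ends 23 m/s.
10–15 s: v starts 23 m/s; Δx = 23·5 + ½·-3·5² = 77.5 m; v ends 8 m/s.
15–21 s: v starts 8 m/s; Δx = 8·6 + ½·-8·6² = -96 m; v ends -40 m/s.
x(21) = 9 + Σ Δx = -42 m.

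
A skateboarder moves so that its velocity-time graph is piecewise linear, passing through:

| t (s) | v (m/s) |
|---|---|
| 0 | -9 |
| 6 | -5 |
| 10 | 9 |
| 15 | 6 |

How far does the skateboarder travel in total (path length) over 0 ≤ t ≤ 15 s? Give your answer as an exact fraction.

1325/14 m

Total distance travelled is ∫|v| dt — sum the magnitudes of each area piece.
0–6 s: |½(-9 + -5)(6)| = 42 m
6–10 s: v = 0 at t = 52/7 s; triangle areas 25/7 + 81/7 = 106/7 m
10–15 s: |½(9 + 6)(5)| = 37.5 m
Total distance = 1325/14 m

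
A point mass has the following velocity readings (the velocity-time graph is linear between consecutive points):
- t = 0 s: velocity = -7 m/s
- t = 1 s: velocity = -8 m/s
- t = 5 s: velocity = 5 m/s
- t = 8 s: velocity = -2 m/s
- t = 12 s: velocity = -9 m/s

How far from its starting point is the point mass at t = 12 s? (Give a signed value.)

-31 m

Net displacement equals the area under the velocity-time graph (areas below the axis count negative).
0–1 s: ½(-7 + -8)(1) = -7.5 m
1–5 s: ½(-8 + 5)(4) = -6 m
5–8 s: ½(5 + -2)(3) = 4.5 m
8–12 s: ½(-2 + -9)(4) = -22 m
Net displacement = -31 m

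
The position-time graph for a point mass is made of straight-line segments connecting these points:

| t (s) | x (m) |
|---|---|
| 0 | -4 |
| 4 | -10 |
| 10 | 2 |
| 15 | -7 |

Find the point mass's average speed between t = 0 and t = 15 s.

1.8 m/s

Average speed = (total path length)/(elapsed time); on a piecewise-linear x-t graph the path length is Σ|Δx|.
0–4 s: |Δx| = |-10 − -4| = 6 m
4–10 s: |Δx| = |2 − -10| = 12 m
10–15 s: |Δx| = |-7 − 2| = 9 m
Total path = 27 m; average speed = 27/15 = 1.8 m/s.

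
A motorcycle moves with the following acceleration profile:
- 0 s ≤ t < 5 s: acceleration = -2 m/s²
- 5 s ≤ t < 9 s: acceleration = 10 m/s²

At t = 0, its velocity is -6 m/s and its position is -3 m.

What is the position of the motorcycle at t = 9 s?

-42 m

On each constant-a segment, Δv = aΔt and Δx = v₀Δt + ½aΔt²; chain segment to segment.
0–5 s: v starts -6 m/s; Δx = -6·5 + ½·-2·5² = -55 m; v ends -16 m/s.
5–9 s: v starts -16 m/s; Δx = -16·4 + ½·10·4² = 16 m; v ends 24 m/s.
x(9) = -3 + Σ Δx = -42 m.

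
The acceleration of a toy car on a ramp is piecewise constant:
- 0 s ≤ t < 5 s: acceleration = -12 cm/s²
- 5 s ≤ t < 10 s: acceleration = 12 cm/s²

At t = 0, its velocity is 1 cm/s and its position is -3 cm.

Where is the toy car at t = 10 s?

-293 cm

On each constant-a segment, Δv = aΔt and Δx = v₀Δt + ½aΔt²; chain segment to segment.
0–5 s: v starts 1 cm/s; Δx = 1·5 + ½·-12·5² = -145 cm; v ends -59 cm/s.
5–10 s: v starts -59 cm/s; Δx = -59·5 + ½·12·5² = -145 cm; v ends 1 cm/s.
x(10) = -3 + Σ Δx = -293 cm.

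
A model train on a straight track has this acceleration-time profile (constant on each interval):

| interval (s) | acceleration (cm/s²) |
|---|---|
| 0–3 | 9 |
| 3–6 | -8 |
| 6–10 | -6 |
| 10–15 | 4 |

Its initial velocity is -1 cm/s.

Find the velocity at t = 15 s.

-2 cm/s

Δv equals the area under the a-t graph; then v = v₀ + Δv.
0–3 s: 9 × 3 = 27 cm/s
3–6 s: -8 × 3 = -24 cm/s
6–10 s: -6 × 4 = -24 cm/s
10–15 s: 4 × 5 = 20 cm/s
Δv = -1 cm/s, so v(15) = -1 + (-1) = -2 cm/s.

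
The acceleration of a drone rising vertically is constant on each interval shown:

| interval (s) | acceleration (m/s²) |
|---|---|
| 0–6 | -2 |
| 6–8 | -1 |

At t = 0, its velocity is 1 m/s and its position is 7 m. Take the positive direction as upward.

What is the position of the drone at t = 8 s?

On each constant-a segment, Δv = aΔt and Δx = v₀Δt + ½aΔt²; chain segment to segment.
0–6 s: v starts 1 m/s; Δx = 1·6 + ½·-2·6² = -30 m; v ends -11 m/s.
6–8 s: v starts -11 m/s; Δx = -11·2 + ½·-1·2² = -24 m; v ends -13 m/s.
x(8) = 7 + Σ Δx = -47 m.

-47 m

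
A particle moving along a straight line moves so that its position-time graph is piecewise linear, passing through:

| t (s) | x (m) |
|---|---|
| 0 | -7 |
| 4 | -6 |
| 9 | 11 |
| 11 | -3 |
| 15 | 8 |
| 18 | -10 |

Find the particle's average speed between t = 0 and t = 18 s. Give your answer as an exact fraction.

Average speed = (total path length)/(elapsed time); on a piecewise-linear x-t graph the path length is Σ|Δx|.
0–4 s: |Δx| = |-6 − -7| = 1 m
4–9 s: |Δx| = |11 − -6| = 17 m
9–11 s: |Δx| = |-3 − 11| = 14 m
11–15 s: |Δx| = |8 − -3| = 11 m
15–18 s: |Δx| = |-10 − 8| = 18 m
Total path = 61 m; average speed = 61/18 = 61/18 m/s.

61/18 m/s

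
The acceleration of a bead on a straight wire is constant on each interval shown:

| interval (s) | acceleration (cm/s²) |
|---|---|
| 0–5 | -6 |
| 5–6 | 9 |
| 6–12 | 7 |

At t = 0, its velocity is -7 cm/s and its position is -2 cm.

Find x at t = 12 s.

On each constant-a segment, Δv = aΔt and Δx = v₀Δt + ½aΔt²; chain segment to segment.
0–5 s: v starts -7 cm/s; Δx = -7·5 + ½·-6·5² = -110 cm; v ends -37 cm/s.
5–6 s: v starts -37 cm/s; Δx = -37·1 + ½·9·1² = -32.5 cm; v ends -28 cm/s.
6–12 s: v starts -28 cm/s; Δx = -28·6 + ½·7·6² = -42 cm; v ends 14 cm/s.
x(12) = -2 + Σ Δx = -186.5 cm.

-186.5 cm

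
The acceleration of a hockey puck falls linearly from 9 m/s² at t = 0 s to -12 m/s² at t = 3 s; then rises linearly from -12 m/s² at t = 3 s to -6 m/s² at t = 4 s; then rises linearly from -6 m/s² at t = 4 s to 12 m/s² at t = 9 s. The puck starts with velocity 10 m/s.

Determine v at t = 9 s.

Δv equals the area under the a-t graph; then v = v₀ + Δv.
0–3 s: ½(9 + -12)(3) = -4.5 m/s
3–4 s: ½(-12 + -6)(1) = -9 m/s
4–9 s: ½(-6 + 12)(5) = 15 m/s
Δv = 1.5 m/s, so v(9) = 10 + (1.5) = 11.5 m/s.

11.5 m/s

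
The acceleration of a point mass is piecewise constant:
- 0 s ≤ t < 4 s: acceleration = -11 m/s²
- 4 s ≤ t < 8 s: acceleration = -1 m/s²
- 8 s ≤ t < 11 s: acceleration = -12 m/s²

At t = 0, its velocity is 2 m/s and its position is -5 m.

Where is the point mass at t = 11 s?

On each constant-a segment, Δv = aΔt and Δx = v₀Δt + ½aΔt²; chain segment to segment.
0–4 s: v starts 2 m/s; Δx = 2·4 + ½·-11·4² = -80 m; v ends -42 m/s.
4–8 s: v starts -42 m/s; Δx = -42·4 + ½·-1·4² = -176 m; v ends -46 m/s.
8–11 s: v starts -46 m/s; Δx = -46·3 + ½·-12·3² = -192 m; v ends -82 m/s.
x(11) = -5 + Σ Δx = -453 m.

-453 m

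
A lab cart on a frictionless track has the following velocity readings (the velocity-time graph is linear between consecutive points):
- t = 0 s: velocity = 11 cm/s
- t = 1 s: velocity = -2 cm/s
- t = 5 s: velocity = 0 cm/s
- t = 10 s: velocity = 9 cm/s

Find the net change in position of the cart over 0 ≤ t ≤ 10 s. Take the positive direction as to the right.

23 cm

Displacement is the signed area under the v-t curve.
0–1 s: ½(11 + -2)(1) = 4.5 cm
1–5 s: ½(-2 + 0)(4) = -4 cm
5–10 s: ½(0 + 9)(5) = 22.5 cm
Net displacement = 23 cm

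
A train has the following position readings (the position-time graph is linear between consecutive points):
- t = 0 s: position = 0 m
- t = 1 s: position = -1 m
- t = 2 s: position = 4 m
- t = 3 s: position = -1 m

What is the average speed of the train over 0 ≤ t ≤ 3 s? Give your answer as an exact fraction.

11/3 m/s

Average speed = (total path length)/(elapsed time); on a piecewise-linear x-t graph the path length is Σ|Δx|.
0–1 s: |Δx| = |-1 − 0| = 1 m
1–2 s: |Δx| = |4 − -1| = 5 m
2–3 s: |Δx| = |-1 − 4| = 5 m
Total path = 11 m; average speed = 11/3 = 11/3 m/s.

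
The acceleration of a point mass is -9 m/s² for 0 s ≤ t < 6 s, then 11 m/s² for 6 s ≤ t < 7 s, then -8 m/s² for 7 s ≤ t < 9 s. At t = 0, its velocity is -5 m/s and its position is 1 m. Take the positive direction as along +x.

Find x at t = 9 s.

-356.5 m

On each constant-a segment, Δv = aΔt and Δx = v₀Δt + ½aΔt²; chain segment to segment.
0–6 s: v starts -5 m/s; Δx = -5·6 + ½·-9·6² = -192 m; v ends -59 m/s.
6–7 s: v starts -59 m/s; Δx = -59·1 + ½·11·1² = -53.5 m; v ends -48 m/s.
7–9 s: v starts -48 m/s; Δx = -48·2 + ½·-8·2² = -112 m; v ends -64 m/s.
x(9) = 1 + Σ Δx = -356.5 m.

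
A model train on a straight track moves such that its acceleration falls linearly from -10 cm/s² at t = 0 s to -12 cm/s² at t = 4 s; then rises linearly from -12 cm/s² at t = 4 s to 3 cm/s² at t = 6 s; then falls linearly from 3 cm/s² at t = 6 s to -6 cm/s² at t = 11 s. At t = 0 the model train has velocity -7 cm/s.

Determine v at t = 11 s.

Δv equals the area under the a-t graph; then v = v₀ + Δv.
0–4 s: ½(-10 + -12)(4) = -44 cm/s
4–6 s: ½(-12 + 3)(2) = -9 cm/s
6–11 s: ½(3 + -6)(5) = -7.5 cm/s
Δv = -60.5 cm/s, so v(11) = -7 + (-60.5) = -67.5 cm/s.

-67.5 cm/s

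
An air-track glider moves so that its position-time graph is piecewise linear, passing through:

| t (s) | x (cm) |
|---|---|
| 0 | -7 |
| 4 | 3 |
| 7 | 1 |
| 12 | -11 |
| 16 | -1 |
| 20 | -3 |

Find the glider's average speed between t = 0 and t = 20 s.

1.8 cm/s

Average speed = (total path length)/(elapsed time); on a piecewise-linear x-t graph the path length is Σ|Δx|.
0–4 s: |Δx| = |3 − -7| = 10 cm
4–7 s: |Δx| = |1 − 3| = 2 cm
7–12 s: |Δx| = |-11 − 1| = 12 cm
12–16 s: |Δx| = |-1 − -11| = 10 cm
16–20 s: |Δx| = |-3 − -1| = 2 cm
Total path = 36 cm; average speed = 36/20 = 1.8 cm/s.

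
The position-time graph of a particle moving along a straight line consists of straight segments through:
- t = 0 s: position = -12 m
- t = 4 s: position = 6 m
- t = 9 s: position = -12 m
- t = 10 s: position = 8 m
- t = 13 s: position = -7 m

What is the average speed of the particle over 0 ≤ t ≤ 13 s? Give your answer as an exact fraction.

Average speed = (total path length)/(elapsed time); on a piecewise-linear x-t graph the path length is Σ|Δx|.
0–4 s: |Δx| = |6 − -12| = 18 m
4–9 s: |Δx| = |-12 − 6| = 18 m
9–10 s: |Δx| = |8 − -12| = 20 m
10–13 s: |Δx| = |-7 − 8| = 15 m
Total path = 71 m; average speed = 71/13 = 71/13 m/s.

71/13 m/s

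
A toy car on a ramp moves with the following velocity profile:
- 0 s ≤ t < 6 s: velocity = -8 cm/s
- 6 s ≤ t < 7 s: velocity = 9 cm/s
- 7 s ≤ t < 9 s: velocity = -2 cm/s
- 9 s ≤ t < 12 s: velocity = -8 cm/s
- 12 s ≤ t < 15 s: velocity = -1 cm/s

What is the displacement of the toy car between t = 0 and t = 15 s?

Net displacement equals the area under the velocity-time graph (areas below the axis count negative).
0–6 s: -8 × 6 = -48 cm
6–7 s: 9 × 1 = 9 cm
7–9 s: -2 × 2 = -4 cm
9–12 s: -8 × 3 = -24 cm
12–15 s: -1 × 3 = -3 cm
Net displacement = -70 cm

-70 cm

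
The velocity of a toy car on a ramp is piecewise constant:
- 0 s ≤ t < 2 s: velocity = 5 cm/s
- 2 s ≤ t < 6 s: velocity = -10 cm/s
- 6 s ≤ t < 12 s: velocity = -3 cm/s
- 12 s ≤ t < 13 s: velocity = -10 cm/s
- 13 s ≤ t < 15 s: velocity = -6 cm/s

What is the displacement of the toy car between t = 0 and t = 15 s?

Net displacement equals the area under the velocity-time graph (areas below the axis count negative).
0–2 s: 5 × 2 = 10 cm
2–6 s: -10 × 4 = -40 cm
6–12 s: -3 × 6 = -18 cm
12–13 s: -10 × 1 = -10 cm
13–15 s: -6 × 2 = -12 cm
Net displacement = -70 cm

-70 cm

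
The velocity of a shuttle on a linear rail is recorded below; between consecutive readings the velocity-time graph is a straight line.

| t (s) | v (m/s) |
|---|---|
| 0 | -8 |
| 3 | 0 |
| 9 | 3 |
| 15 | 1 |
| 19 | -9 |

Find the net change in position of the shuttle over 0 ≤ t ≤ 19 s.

-7 m

Net displacement equals the area under the velocity-time graph (areas below the axis count negative).
0–3 s: ½(-8 + 0)(3) = -12 m
3–9 s: ½(0 + 3)(6) = 9 m
9–15 s: ½(3 + 1)(6) = 12 m
15–19 s: ½(1 + -9)(4) = -16 m
Net displacement = -7 m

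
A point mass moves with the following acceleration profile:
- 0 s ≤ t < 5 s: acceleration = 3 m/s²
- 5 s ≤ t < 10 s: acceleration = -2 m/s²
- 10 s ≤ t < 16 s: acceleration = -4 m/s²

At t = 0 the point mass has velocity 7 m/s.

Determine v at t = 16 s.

Δv equals the area under the a-t graph; then v = v₀ + Δv.
0–5 s: 3 × 5 = 15 m/s
5–10 s: -2 × 5 = -10 m/s
10–16 s: -4 × 6 = -24 m/s
Δv = -19 m/s, so v(16) = 7 + (-19) = -12 m/s.

-12 m/s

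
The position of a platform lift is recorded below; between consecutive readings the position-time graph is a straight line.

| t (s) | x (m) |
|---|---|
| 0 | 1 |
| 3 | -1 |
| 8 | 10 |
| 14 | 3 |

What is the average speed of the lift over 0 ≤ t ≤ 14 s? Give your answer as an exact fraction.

10/7 m/s

Average speed = (total path length)/(elapsed time); on a piecewise-linear x-t graph the path length is Σ|Δx|.
0–3 s: |Δx| = |-1 − 1| = 2 m
3–8 s: |Δx| = |10 − -1| = 11 m
8–14 s: |Δx| = |3 − 10| = 7 m
Total path = 20 m; average speed = 20/14 = 10/7 m/s.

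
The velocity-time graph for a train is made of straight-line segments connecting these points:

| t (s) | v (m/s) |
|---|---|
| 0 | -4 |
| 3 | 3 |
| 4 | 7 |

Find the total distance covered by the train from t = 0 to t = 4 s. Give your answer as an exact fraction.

Distance (not displacement) is the total path length: add the absolute areas under v-t.
0–3 s: v = 0 at t = 12/7 s; triangle areas 24/7 + 27/14 = 75/14 m
3–4 s: |½(3 + 7)(1)| = 5 m
Total distance = 145/14 m

145/14 m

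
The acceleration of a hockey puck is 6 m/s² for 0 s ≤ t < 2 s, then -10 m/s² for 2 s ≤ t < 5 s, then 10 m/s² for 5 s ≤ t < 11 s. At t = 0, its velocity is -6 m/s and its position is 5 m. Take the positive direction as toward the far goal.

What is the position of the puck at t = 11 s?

On each constant-a segment, Δv = aΔt and Δx = v₀Δt + ½aΔt²; chain segment to segment.
0–2 s: v starts -6 m/s; Δx = -6·2 + ½·6·2² = 0 m; v ends 6 m/s.
2–5 s: v starts 6 m/s; Δx = 6·3 + ½·-10·3² = -27 m; v ends -24 m/s.
5–11 s: v starts -24 m/s; Δx = -24·6 + ½·10·6² = 36 m; v ends 36 m/s.
x(11) = 5 + Σ Δx = 14 m.

14 m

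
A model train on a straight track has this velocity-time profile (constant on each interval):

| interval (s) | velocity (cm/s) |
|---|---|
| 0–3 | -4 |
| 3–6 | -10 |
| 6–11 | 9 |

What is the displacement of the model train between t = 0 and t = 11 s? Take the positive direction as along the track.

3 cm

Displacement is the signed area under the v-t curve.
0–3 s: -4 × 3 = -12 cm
3–6 s: -10 × 3 = -30 cm
6–11 s: 9 × 5 = 45 cm
Net displacement = 3 cm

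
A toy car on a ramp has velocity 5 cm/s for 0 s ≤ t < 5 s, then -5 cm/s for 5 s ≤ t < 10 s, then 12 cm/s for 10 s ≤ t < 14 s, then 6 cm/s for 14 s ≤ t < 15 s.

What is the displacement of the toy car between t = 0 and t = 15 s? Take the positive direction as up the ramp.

Net displacement equals the area under the velocity-time graph (areas below the axis count negative).
0–5 s: 5 × 5 = 25 cm
5–10 s: -5 × 5 = -25 cm
10–14 s: 12 × 4 = 48 cm
14–15 s: 6 × 1 = 6 cm
Net displacement = 54 cm

54 cm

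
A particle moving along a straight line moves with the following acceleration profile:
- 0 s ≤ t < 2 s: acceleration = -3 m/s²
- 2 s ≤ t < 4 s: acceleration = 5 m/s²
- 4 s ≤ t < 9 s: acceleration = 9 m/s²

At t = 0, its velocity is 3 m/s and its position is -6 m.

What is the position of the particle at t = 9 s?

On each constant-a segment, Δv = aΔt and Δx = v₀Δt + ½aΔt²; chain segment to segment.
0–2 s: v starts 3 m/s; Δx = 3·2 + ½·-3·2² = 0 m; v ends -3 m/s.
2–4 s: v starts -3 m/s; Δx = -3·2 + ½·5·2² = 4 m; v ends 7 m/s.
4–9 s: v starts 7 m/s; Δx = 7·5 + ½·9·5² = 147.5 m; v ends 52 m/s.
x(9) = -6 + Σ Δx = 145.5 m.

145.5 m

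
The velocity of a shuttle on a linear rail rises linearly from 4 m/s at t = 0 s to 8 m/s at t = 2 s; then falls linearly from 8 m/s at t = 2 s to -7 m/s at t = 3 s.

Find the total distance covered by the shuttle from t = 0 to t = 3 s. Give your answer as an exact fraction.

Distance (not displacement) is the total path length: add the absolute areas under v-t.
0–2 s: |½(4 + 8)(2)| = 12 m
2–3 s: v = 0 at t = 38/15 s; triangle areas 32/15 + 49/30 = 113/30 m
Total distance = 473/30 m

473/30 m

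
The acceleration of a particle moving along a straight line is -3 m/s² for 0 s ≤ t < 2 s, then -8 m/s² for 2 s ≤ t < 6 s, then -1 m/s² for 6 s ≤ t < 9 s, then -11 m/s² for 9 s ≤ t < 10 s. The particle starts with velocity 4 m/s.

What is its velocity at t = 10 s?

-48 m/s

Δv equals the area under the a-t graph; then v = v₀ + Δv.
0–2 s: -3 × 2 = -6 m/s
2–6 s: -8 × 4 = -32 m/s
6–9 s: -1 × 3 = -3 m/s
9–10 s: -11 × 1 = -11 m/s
Δv = -52 m/s, so v(10) = 4 + (-52) = -48 m/s.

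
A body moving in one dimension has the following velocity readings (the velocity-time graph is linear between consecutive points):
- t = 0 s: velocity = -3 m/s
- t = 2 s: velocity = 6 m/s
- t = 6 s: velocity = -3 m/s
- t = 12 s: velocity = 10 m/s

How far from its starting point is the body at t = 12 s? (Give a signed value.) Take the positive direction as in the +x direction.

Displacement is the signed area under the v-t curve.
0–2 s: ½(-3 + 6)(2) = 3 m
2–6 s: ½(6 + -3)(4) = 6 m
6–12 s: ½(-3 + 10)(6) = 21 m
Net displacement = 30 m

30 m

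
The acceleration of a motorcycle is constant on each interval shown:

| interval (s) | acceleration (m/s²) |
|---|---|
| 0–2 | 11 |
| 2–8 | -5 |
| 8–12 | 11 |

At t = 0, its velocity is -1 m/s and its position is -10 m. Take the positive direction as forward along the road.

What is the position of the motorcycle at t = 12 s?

On each constant-a segment, Δv = aΔt and Δx = v₀Δt + ½aΔt²; chain segment to segment.
0–2 s: v starts -1 m/s; Δx = -1·2 + ½·11·2² = 20 m; v ends 21 m/s.
2–8 s: v starts 21 m/s; Δx = 21·6 + ½·-5·6² = 36 m; v ends -9 m/s.
8–12 s: v starts -9 m/s; Δx = -9·4 + ½·11·4² = 52 m; v ends 35 m/s.
x(12) = -10 + Σ Δx = 98 m.

98 m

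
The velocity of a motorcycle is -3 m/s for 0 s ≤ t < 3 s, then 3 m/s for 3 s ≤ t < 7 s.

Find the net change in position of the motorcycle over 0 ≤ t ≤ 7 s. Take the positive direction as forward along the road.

Net displacement equals the area under the velocity-time graph (areas below the axis count negative).
0–3 s: -3 × 3 = -9 m
3–7 s: 3 × 4 = 12 m
Net displacement = 3 m

3 m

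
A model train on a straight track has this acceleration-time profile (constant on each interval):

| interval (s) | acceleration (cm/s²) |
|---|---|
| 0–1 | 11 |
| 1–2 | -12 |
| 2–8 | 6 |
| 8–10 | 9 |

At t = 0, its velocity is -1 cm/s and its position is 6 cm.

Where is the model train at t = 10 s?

196.5 cm

On each constant-a segment, Δv = aΔt and Δx = v₀Δt + ½aΔt²; chain segment to segment.
0–1 s: v starts -1 cm/s; Δx = -1·1 + ½·11·1² = 4.5 cm; v ends 10 cm/s.
1–2 s: v starts 10 cm/s; Δx = 10·1 + ½·-12·1² = 4 cm; v ends -2 cm/s.
2–8 s: v starts -2 cm/s; Δx = -2·6 + ½·6·6² = 96 cm; v ends 34 cm/s.
8–10 s: v starts 34 cm/s; Δx = 34·2 + ½·9·2² = 86 cm; v ends 52 cm/s.
x(10) = 6 + Σ Δx = 196.5 cm.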